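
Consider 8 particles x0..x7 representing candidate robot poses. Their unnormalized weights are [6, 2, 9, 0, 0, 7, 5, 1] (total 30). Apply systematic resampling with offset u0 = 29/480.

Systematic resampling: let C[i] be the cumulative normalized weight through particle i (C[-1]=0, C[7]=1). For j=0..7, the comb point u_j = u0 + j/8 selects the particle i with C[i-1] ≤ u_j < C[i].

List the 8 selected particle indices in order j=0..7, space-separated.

0 0 2 2 2 5 6 6

C = [1/5, 4/15, 17/30, 17/30, 17/30, 4/5, 29/30, 1]
j=0: u_0=29/480 ∈ [0, 1/5) → index 0
j=1: u_1=89/480 ∈ [0, 1/5) → index 0
j=2: u_2=149/480 ∈ [4/15, 17/30) → index 2
j=3: u_3=209/480 ∈ [4/15, 17/30) → index 2
j=4: u_4=269/480 ∈ [4/15, 17/30) → index 2
j=5: u_5=329/480 ∈ [17/30, 4/5) → index 5
j=6: u_6=389/480 ∈ [4/5, 29/30) → index 6
j=7: u_7=449/480 ∈ [4/5, 29/30) → index 6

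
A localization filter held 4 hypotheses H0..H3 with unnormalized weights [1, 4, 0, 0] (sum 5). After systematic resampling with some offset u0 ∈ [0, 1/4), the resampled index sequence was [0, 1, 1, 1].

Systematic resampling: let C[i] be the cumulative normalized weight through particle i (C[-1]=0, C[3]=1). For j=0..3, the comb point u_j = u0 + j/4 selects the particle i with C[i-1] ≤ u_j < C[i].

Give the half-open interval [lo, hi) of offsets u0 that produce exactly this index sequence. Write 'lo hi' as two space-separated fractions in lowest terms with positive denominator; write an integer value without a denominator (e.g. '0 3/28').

0 1/5

C = [1/5, 1, 1, 1]
j=0 picked index 0: u0 ∈ [0, 1/5)
j=1 picked index 1: u0 ∈ [-1/20, 3/4)
j=2 picked index 1: u0 ∈ [-3/10, 1/2)
j=3 picked index 1: u0 ∈ [-11/20, 1/4)
intersection: [0, 1/5)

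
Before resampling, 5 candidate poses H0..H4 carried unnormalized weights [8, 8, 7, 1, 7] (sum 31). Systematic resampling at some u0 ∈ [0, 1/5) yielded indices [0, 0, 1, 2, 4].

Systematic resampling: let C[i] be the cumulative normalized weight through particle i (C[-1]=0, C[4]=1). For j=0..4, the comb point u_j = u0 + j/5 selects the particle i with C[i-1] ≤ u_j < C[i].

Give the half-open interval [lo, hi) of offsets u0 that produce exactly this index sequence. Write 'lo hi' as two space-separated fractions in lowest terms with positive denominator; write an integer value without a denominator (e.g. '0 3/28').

0 9/155

C = [8/31, 16/31, 23/31, 24/31, 1]
j=0 picked index 0: u0 ∈ [0, 8/31)
j=1 picked index 0: u0 ∈ [-1/5, 9/155)
j=2 picked index 1: u0 ∈ [-22/155, 18/155)
j=3 picked index 2: u0 ∈ [-13/155, 22/155)
j=4 picked index 4: u0 ∈ [-4/155, 1/5)
intersection: [0, 9/155)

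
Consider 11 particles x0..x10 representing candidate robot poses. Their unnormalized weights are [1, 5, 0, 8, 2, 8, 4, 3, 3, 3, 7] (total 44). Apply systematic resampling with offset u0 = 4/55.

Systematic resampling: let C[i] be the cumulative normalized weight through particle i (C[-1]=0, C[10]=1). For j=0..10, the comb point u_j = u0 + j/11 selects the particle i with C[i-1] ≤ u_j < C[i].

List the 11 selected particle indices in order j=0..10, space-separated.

C = [1/44, 3/22, 3/22, 7/22, 4/11, 6/11, 7/11, 31/44, 17/22, 37/44, 1]
j=0: u_0=4/55 ∈ [1/44, 3/22) → index 1
j=1: u_1=9/55 ∈ [3/22, 7/22) → index 3
j=2: u_2=14/55 ∈ [3/22, 7/22) → index 3
j=3: u_3=19/55 ∈ [7/22, 4/11) → index 4
j=4: u_4=24/55 ∈ [4/11, 6/11) → index 5
j=5: u_5=29/55 ∈ [4/11, 6/11) → index 5
j=6: u_6=34/55 ∈ [6/11, 7/11) → index 6
j=7: u_7=39/55 ∈ [31/44, 17/22) → index 8
j=8: u_8=4/5 ∈ [17/22, 37/44) → index 9
j=9: u_9=49/55 ∈ [37/44, 1) → index 10
j=10: u_10=54/55 ∈ [37/44, 1) → index 10

1 3 3 4 5 5 6 8 9 10 10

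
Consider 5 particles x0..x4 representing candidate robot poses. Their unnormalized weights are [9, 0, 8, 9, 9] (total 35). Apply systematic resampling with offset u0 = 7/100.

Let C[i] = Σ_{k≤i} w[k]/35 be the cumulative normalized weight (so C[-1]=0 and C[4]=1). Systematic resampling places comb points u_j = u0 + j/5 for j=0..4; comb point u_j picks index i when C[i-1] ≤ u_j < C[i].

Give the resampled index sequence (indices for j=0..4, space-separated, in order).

C = [9/35, 9/35, 17/35, 26/35, 1]
j=0: u_0=7/100 ∈ [0, 9/35) → index 0
j=1: u_1=27/100 ∈ [9/35, 17/35) → index 2
j=2: u_2=47/100 ∈ [9/35, 17/35) → index 2
j=3: u_3=67/100 ∈ [17/35, 26/35) → index 3
j=4: u_4=87/100 ∈ [26/35, 1) → index 4

0 2 2 3 4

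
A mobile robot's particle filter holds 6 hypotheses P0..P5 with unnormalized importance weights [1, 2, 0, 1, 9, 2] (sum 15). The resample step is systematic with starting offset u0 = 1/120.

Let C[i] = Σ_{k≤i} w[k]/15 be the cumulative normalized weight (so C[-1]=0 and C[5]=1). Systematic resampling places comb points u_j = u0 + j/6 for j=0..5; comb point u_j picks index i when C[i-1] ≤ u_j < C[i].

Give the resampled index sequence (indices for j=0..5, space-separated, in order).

0 1 4 4 4 4

C = [1/15, 1/5, 1/5, 4/15, 13/15, 1]
j=0: u_0=1/120 ∈ [0, 1/15) → index 0
j=1: u_1=7/40 ∈ [1/15, 1/5) → index 1
j=2: u_2=41/120 ∈ [4/15, 13/15) → index 4
j=3: u_3=61/120 ∈ [4/15, 13/15) → index 4
j=4: u_4=27/40 ∈ [4/15, 13/15) → index 4
j=5: u_5=101/120 ∈ [4/15, 13/15) → index 4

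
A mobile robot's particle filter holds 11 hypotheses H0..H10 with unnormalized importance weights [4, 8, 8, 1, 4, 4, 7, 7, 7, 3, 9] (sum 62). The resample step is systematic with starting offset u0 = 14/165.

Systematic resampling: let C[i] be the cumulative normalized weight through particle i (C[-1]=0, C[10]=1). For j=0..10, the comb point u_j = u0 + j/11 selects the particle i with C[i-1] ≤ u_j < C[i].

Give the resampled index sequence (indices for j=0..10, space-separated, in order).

C = [2/31, 6/31, 10/31, 21/62, 25/62, 29/62, 18/31, 43/62, 25/31, 53/62, 1]
j=0: u_0=14/165 ∈ [2/31, 6/31) → index 1
j=1: u_1=29/165 ∈ [2/31, 6/31) → index 1
j=2: u_2=4/15 ∈ [6/31, 10/31) → index 2
j=3: u_3=59/165 ∈ [21/62, 25/62) → index 4
j=4: u_4=74/165 ∈ [25/62, 29/62) → index 5
j=5: u_5=89/165 ∈ [29/62, 18/31) → index 6
j=6: u_6=104/165 ∈ [18/31, 43/62) → index 7
j=7: u_7=119/165 ∈ [43/62, 25/31) → index 8
j=8: u_8=134/165 ∈ [25/31, 53/62) → index 9
j=9: u_9=149/165 ∈ [53/62, 1) → index 10
j=10: u_10=164/165 ∈ [53/62, 1) → index 10

1 1 2 4 5 6 7 8 9 10 10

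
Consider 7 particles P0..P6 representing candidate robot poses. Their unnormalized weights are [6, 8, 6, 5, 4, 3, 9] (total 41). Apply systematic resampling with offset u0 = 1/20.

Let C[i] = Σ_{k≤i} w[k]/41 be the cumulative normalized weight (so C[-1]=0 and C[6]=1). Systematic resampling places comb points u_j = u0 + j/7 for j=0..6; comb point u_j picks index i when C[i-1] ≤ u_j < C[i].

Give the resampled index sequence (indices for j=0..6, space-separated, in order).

C = [6/41, 14/41, 20/41, 25/41, 29/41, 32/41, 1]
j=0: u_0=1/20 ∈ [0, 6/41) → index 0
j=1: u_1=27/140 ∈ [6/41, 14/41) → index 1
j=2: u_2=47/140 ∈ [6/41, 14/41) → index 1
j=3: u_3=67/140 ∈ [14/41, 20/41) → index 2
j=4: u_4=87/140 ∈ [25/41, 29/41) → index 4
j=5: u_5=107/140 ∈ [29/41, 32/41) → index 5
j=6: u_6=127/140 ∈ [32/41, 1) → index 6

0 1 1 2 4 5 6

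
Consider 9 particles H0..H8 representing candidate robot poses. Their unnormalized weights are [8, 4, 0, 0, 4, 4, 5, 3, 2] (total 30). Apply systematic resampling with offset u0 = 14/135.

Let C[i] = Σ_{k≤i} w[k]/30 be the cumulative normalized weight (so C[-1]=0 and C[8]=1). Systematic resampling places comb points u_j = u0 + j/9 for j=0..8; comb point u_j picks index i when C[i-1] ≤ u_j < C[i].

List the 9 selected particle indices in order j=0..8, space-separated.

0 0 1 4 5 5 6 7 8

C = [4/15, 2/5, 2/5, 2/5, 8/15, 2/3, 5/6, 14/15, 1]
j=0: u_0=14/135 ∈ [0, 4/15) → index 0
j=1: u_1=29/135 ∈ [0, 4/15) → index 0
j=2: u_2=44/135 ∈ [4/15, 2/5) → index 1
j=3: u_3=59/135 ∈ [2/5, 8/15) → index 4
j=4: u_4=74/135 ∈ [8/15, 2/3) → index 5
j=5: u_5=89/135 ∈ [8/15, 2/3) → index 5
j=6: u_6=104/135 ∈ [2/3, 5/6) → index 6
j=7: u_7=119/135 ∈ [5/6, 14/15) → index 7
j=8: u_8=134/135 ∈ [14/15, 1) → index 8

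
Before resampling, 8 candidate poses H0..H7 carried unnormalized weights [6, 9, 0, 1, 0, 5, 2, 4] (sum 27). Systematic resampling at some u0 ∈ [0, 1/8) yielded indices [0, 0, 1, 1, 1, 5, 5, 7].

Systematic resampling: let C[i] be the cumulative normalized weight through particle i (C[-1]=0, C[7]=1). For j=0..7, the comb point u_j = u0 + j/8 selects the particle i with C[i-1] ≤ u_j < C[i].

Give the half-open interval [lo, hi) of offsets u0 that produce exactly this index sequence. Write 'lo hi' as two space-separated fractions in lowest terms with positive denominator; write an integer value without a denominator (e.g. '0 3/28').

0 1/36

C = [2/9, 5/9, 5/9, 16/27, 16/27, 7/9, 23/27, 1]
j=0 picked index 0: u0 ∈ [0, 2/9)
j=1 picked index 0: u0 ∈ [-1/8, 7/72)
j=2 picked index 1: u0 ∈ [-1/36, 11/36)
j=3 picked index 1: u0 ∈ [-11/72, 13/72)
j=4 picked index 1: u0 ∈ [-5/18, 1/18)
j=5 picked index 5: u0 ∈ [-7/216, 11/72)
j=6 picked index 5: u0 ∈ [-17/108, 1/36)
j=7 picked index 7: u0 ∈ [-5/216, 1/8)
intersection: [0, 1/36)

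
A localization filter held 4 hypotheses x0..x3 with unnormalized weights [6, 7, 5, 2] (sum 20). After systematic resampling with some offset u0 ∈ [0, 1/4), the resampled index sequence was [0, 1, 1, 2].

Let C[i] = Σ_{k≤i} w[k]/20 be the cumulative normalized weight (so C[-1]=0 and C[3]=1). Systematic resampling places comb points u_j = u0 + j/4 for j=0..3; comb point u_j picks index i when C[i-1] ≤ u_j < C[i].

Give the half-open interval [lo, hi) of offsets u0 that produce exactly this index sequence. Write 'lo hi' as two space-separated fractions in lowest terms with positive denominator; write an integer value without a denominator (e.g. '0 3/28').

1/20 3/20

C = [3/10, 13/20, 9/10, 1]
j=0 picked index 0: u0 ∈ [0, 3/10)
j=1 picked index 1: u0 ∈ [1/20, 2/5)
j=2 picked index 1: u0 ∈ [-1/5, 3/20)
j=3 picked index 2: u0 ∈ [-1/10, 3/20)
intersection: [1/20, 3/20)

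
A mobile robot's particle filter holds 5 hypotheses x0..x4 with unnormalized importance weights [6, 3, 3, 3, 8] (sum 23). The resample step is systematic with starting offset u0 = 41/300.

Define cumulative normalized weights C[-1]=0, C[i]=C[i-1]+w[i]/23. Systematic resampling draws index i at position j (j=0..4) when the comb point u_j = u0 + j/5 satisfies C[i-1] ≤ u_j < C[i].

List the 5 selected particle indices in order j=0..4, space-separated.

C = [6/23, 9/23, 12/23, 15/23, 1]
j=0: u_0=41/300 ∈ [0, 6/23) → index 0
j=1: u_1=101/300 ∈ [6/23, 9/23) → index 1
j=2: u_2=161/300 ∈ [12/23, 15/23) → index 3
j=3: u_3=221/300 ∈ [15/23, 1) → index 4
j=4: u_4=281/300 ∈ [15/23, 1) → index 4

0 1 3 4 4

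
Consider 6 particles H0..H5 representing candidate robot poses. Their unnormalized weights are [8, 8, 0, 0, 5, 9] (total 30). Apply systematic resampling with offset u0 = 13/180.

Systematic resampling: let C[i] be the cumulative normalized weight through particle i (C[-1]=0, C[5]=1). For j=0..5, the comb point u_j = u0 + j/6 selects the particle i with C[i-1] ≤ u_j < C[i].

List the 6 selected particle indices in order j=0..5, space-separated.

0 0 1 4 5 5

C = [4/15, 8/15, 8/15, 8/15, 7/10, 1]
j=0: u_0=13/180 ∈ [0, 4/15) → index 0
j=1: u_1=43/180 ∈ [0, 4/15) → index 0
j=2: u_2=73/180 ∈ [4/15, 8/15) → index 1
j=3: u_3=103/180 ∈ [8/15, 7/10) → index 4
j=4: u_4=133/180 ∈ [7/10, 1) → index 5
j=5: u_5=163/180 ∈ [7/10, 1) → index 5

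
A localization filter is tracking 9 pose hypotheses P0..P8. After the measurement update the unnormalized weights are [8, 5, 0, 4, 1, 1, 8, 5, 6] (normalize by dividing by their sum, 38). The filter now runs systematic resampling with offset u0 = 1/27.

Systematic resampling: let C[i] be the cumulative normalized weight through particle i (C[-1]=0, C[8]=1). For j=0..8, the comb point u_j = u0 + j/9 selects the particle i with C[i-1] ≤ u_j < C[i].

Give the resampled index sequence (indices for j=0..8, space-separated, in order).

0 0 1 3 5 6 6 7 8

C = [4/19, 13/38, 13/38, 17/38, 9/19, 1/2, 27/38, 16/19, 1]
j=0: u_0=1/27 ∈ [0, 4/19) → index 0
j=1: u_1=4/27 ∈ [0, 4/19) → index 0
j=2: u_2=7/27 ∈ [4/19, 13/38) → index 1
j=3: u_3=10/27 ∈ [13/38, 17/38) → index 3
j=4: u_4=13/27 ∈ [9/19, 1/2) → index 5
j=5: u_5=16/27 ∈ [1/2, 27/38) → index 6
j=6: u_6=19/27 ∈ [1/2, 27/38) → index 6
j=7: u_7=22/27 ∈ [27/38, 16/19) → index 7
j=8: u_8=25/27 ∈ [16/19, 1) → index 8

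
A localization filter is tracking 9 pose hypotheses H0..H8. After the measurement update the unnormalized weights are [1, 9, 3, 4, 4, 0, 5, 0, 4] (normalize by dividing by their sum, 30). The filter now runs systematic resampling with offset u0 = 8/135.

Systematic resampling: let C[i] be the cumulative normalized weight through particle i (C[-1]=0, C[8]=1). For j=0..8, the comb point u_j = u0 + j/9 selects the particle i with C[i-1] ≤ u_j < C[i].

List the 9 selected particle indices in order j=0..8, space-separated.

1 1 1 2 3 4 6 6 8

C = [1/30, 1/3, 13/30, 17/30, 7/10, 7/10, 13/15, 13/15, 1]
j=0: u_0=8/135 ∈ [1/30, 1/3) → index 1
j=1: u_1=23/135 ∈ [1/30, 1/3) → index 1
j=2: u_2=38/135 ∈ [1/30, 1/3) → index 1
j=3: u_3=53/135 ∈ [1/3, 13/30) → index 2
j=4: u_4=68/135 ∈ [13/30, 17/30) → index 3
j=5: u_5=83/135 ∈ [17/30, 7/10) → index 4
j=6: u_6=98/135 ∈ [7/10, 13/15) → index 6
j=7: u_7=113/135 ∈ [7/10, 13/15) → index 6
j=8: u_8=128/135 ∈ [13/15, 1) → index 8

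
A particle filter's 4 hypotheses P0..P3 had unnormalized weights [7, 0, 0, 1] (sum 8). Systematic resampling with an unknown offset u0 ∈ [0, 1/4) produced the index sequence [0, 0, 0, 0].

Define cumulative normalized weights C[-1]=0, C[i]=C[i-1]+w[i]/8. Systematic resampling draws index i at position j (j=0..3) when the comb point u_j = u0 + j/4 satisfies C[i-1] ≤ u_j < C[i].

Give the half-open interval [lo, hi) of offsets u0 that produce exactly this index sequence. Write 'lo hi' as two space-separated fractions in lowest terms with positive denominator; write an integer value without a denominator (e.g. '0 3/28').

C = [7/8, 7/8, 7/8, 1]
j=0 picked index 0: u0 ∈ [0, 7/8)
j=1 picked index 0: u0 ∈ [-1/4, 5/8)
j=2 picked index 0: u0 ∈ [-1/2, 3/8)
j=3 picked index 0: u0 ∈ [-3/4, 1/8)
intersection: [0, 1/8)

0 1/8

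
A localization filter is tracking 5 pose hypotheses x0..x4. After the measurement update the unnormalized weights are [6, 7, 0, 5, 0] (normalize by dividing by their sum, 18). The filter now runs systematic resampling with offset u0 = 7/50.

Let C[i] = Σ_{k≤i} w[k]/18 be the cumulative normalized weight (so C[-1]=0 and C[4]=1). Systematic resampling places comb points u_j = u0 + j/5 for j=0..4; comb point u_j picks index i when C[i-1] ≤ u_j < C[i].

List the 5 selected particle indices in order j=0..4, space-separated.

0 1 1 3 3

C = [1/3, 13/18, 13/18, 1, 1]
j=0: u_0=7/50 ∈ [0, 1/3) → index 0
j=1: u_1=17/50 ∈ [1/3, 13/18) → index 1
j=2: u_2=27/50 ∈ [1/3, 13/18) → index 1
j=3: u_3=37/50 ∈ [13/18, 1) → index 3
j=4: u_4=47/50 ∈ [13/18, 1) → index 3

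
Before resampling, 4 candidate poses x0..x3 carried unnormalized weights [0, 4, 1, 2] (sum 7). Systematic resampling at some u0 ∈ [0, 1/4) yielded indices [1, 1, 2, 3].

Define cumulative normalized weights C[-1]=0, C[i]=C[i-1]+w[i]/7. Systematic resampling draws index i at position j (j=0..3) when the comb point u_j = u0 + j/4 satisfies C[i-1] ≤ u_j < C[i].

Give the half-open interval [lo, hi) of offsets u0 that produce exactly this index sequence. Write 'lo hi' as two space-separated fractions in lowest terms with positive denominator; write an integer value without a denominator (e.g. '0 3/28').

C = [0, 4/7, 5/7, 1]
j=0 picked index 1: u0 ∈ [0, 4/7)
j=1 picked index 1: u0 ∈ [-1/4, 9/28)
j=2 picked index 2: u0 ∈ [1/14, 3/14)
j=3 picked index 3: u0 ∈ [-1/28, 1/4)
intersection: [1/14, 3/14)

1/14 3/14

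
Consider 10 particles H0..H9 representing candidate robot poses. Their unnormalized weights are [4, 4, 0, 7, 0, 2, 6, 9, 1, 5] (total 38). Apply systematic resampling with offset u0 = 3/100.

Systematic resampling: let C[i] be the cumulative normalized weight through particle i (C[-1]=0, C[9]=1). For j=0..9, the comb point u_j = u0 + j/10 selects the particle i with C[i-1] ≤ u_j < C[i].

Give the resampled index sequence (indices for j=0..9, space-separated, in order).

0 1 3 3 5 6 7 7 7 9

C = [2/19, 4/19, 4/19, 15/38, 15/38, 17/38, 23/38, 16/19, 33/38, 1]
j=0: u_0=3/100 ∈ [0, 2/19) → index 0
j=1: u_1=13/100 ∈ [2/19, 4/19) → index 1
j=2: u_2=23/100 ∈ [4/19, 15/38) → index 3
j=3: u_3=33/100 ∈ [4/19, 15/38) → index 3
j=4: u_4=43/100 ∈ [15/38, 17/38) → index 5
j=5: u_5=53/100 ∈ [17/38, 23/38) → index 6
j=6: u_6=63/100 ∈ [23/38, 16/19) → index 7
j=7: u_7=73/100 ∈ [23/38, 16/19) → index 7
j=8: u_8=83/100 ∈ [23/38, 16/19) → index 7
j=9: u_9=93/100 ∈ [33/38, 1) → index 9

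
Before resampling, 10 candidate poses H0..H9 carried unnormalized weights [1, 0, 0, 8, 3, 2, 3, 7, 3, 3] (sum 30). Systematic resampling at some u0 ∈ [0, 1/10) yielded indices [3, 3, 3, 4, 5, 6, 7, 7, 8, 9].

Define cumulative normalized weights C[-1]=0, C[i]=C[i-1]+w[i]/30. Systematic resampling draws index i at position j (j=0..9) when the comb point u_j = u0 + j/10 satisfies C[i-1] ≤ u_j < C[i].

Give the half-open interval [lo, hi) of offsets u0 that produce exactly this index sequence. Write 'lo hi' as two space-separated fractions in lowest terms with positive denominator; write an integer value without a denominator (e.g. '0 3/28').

1/30 1/15

C = [1/30, 1/30, 1/30, 3/10, 2/5, 7/15, 17/30, 4/5, 9/10, 1]
j=0 picked index 3: u0 ∈ [1/30, 3/10)
j=1 picked index 3: u0 ∈ [-1/15, 1/5)
j=2 picked index 3: u0 ∈ [-1/6, 1/10)
j=3 picked index 4: u0 ∈ [0, 1/10)
j=4 picked index 5: u0 ∈ [0, 1/15)
j=5 picked index 6: u0 ∈ [-1/30, 1/15)
j=6 picked index 7: u0 ∈ [-1/30, 1/5)
j=7 picked index 7: u0 ∈ [-2/15, 1/10)
j=8 picked index 8: u0 ∈ [0, 1/10)
j=9 picked index 9: u0 ∈ [0, 1/10)
intersection: [1/30, 1/15)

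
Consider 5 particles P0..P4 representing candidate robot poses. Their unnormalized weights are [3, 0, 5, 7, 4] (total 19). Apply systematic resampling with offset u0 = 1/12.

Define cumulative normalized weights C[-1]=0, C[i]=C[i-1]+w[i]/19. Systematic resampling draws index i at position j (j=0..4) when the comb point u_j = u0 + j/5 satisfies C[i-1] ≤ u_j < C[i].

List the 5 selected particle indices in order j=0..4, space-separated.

C = [3/19, 3/19, 8/19, 15/19, 1]
j=0: u_0=1/12 ∈ [0, 3/19) → index 0
j=1: u_1=17/60 ∈ [3/19, 8/19) → index 2
j=2: u_2=29/60 ∈ [8/19, 15/19) → index 3
j=3: u_3=41/60 ∈ [8/19, 15/19) → index 3
j=4: u_4=53/60 ∈ [15/19, 1) → index 4

0 2 3 3 4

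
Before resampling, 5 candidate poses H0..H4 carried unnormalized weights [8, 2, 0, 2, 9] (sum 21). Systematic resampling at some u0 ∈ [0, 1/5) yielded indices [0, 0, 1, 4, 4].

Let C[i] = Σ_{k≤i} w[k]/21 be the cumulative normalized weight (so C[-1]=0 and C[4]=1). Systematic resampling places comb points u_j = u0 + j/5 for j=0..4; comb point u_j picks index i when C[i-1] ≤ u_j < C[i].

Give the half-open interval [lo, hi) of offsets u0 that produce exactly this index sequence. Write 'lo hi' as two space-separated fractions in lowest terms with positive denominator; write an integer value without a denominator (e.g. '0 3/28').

C = [8/21, 10/21, 10/21, 4/7, 1]
j=0 picked index 0: u0 ∈ [0, 8/21)
j=1 picked index 0: u0 ∈ [-1/5, 19/105)
j=2 picked index 1: u0 ∈ [-2/105, 8/105)
j=3 picked index 4: u0 ∈ [-1/35, 2/5)
j=4 picked index 4: u0 ∈ [-8/35, 1/5)
intersection: [0, 8/105)

0 8/105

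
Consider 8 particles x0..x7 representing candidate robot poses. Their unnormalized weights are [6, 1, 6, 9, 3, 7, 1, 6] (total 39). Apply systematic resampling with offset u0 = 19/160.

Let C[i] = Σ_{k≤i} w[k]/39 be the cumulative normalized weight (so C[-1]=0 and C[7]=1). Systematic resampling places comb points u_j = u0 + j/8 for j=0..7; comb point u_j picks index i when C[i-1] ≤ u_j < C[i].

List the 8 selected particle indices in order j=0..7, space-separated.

0 2 3 3 4 5 7 7

C = [2/13, 7/39, 1/3, 22/39, 25/39, 32/39, 11/13, 1]
j=0: u_0=19/160 ∈ [0, 2/13) → index 0
j=1: u_1=39/160 ∈ [7/39, 1/3) → index 2
j=2: u_2=59/160 ∈ [1/3, 22/39) → index 3
j=3: u_3=79/160 ∈ [1/3, 22/39) → index 3
j=4: u_4=99/160 ∈ [22/39, 25/39) → index 4
j=5: u_5=119/160 ∈ [25/39, 32/39) → index 5
j=6: u_6=139/160 ∈ [11/13, 1) → index 7
j=7: u_7=159/160 ∈ [11/13, 1) → index 7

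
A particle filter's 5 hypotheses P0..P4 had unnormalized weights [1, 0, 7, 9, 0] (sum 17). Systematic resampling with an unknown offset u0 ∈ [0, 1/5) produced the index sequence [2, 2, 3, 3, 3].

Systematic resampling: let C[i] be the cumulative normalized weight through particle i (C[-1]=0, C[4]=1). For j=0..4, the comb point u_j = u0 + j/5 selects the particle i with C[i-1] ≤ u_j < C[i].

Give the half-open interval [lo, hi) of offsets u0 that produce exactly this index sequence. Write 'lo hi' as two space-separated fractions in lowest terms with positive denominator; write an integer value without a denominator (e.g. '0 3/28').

6/85 1/5

C = [1/17, 1/17, 8/17, 1, 1]
j=0 picked index 2: u0 ∈ [1/17, 8/17)
j=1 picked index 2: u0 ∈ [-12/85, 23/85)
j=2 picked index 3: u0 ∈ [6/85, 3/5)
j=3 picked index 3: u0 ∈ [-11/85, 2/5)
j=4 picked index 3: u0 ∈ [-28/85, 1/5)
intersection: [6/85, 1/5)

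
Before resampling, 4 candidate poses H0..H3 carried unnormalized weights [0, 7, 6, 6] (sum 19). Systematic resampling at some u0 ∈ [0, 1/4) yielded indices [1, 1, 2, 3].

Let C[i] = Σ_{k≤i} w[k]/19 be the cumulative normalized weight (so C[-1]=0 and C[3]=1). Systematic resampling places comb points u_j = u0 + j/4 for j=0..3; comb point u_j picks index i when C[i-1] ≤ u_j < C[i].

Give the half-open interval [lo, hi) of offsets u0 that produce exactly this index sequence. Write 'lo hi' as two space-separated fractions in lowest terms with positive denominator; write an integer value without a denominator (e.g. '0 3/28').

0 9/76

C = [0, 7/19, 13/19, 1]
j=0 picked index 1: u0 ∈ [0, 7/19)
j=1 picked index 1: u0 ∈ [-1/4, 9/76)
j=2 picked index 2: u0 ∈ [-5/38, 7/38)
j=3 picked index 3: u0 ∈ [-5/76, 1/4)
intersection: [0, 9/76)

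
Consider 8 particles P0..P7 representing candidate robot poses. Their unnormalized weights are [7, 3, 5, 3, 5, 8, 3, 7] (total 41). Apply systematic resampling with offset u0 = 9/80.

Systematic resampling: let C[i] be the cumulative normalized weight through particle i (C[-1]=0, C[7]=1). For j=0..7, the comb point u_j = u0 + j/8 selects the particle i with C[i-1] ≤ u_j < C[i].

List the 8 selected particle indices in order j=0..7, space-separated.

0 1 2 4 5 5 7 7

C = [7/41, 10/41, 15/41, 18/41, 23/41, 31/41, 34/41, 1]
j=0: u_0=9/80 ∈ [0, 7/41) → index 0
j=1: u_1=19/80 ∈ [7/41, 10/41) → index 1
j=2: u_2=29/80 ∈ [10/41, 15/41) → index 2
j=3: u_3=39/80 ∈ [18/41, 23/41) → index 4
j=4: u_4=49/80 ∈ [23/41, 31/41) → index 5
j=5: u_5=59/80 ∈ [23/41, 31/41) → index 5
j=6: u_6=69/80 ∈ [34/41, 1) → index 7
j=7: u_7=79/80 ∈ [34/41, 1) → index 7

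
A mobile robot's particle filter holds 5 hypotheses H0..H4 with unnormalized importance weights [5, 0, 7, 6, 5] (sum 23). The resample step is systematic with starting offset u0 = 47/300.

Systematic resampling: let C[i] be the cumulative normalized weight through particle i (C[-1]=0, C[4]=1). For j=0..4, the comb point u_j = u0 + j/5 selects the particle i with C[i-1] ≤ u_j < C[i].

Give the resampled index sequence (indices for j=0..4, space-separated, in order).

C = [5/23, 5/23, 12/23, 18/23, 1]
j=0: u_0=47/300 ∈ [0, 5/23) → index 0
j=1: u_1=107/300 ∈ [5/23, 12/23) → index 2
j=2: u_2=167/300 ∈ [12/23, 18/23) → index 3
j=3: u_3=227/300 ∈ [12/23, 18/23) → index 3
j=4: u_4=287/300 ∈ [18/23, 1) → index 4

0 2 3 3 4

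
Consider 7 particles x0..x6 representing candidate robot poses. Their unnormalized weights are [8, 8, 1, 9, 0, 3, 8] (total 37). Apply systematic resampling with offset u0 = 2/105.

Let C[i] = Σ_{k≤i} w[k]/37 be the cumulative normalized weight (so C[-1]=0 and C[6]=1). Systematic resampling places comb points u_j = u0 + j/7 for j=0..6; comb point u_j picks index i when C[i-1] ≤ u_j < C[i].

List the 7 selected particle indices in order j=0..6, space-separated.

C = [8/37, 16/37, 17/37, 26/37, 26/37, 29/37, 1]
j=0: u_0=2/105 ∈ [0, 8/37) → index 0
j=1: u_1=17/105 ∈ [0, 8/37) → index 0
j=2: u_2=32/105 ∈ [8/37, 16/37) → index 1
j=3: u_3=47/105 ∈ [16/37, 17/37) → index 2
j=4: u_4=62/105 ∈ [17/37, 26/37) → index 3
j=5: u_5=11/15 ∈ [26/37, 29/37) → index 5
j=6: u_6=92/105 ∈ [29/37, 1) → index 6

0 0 1 2 3 5 6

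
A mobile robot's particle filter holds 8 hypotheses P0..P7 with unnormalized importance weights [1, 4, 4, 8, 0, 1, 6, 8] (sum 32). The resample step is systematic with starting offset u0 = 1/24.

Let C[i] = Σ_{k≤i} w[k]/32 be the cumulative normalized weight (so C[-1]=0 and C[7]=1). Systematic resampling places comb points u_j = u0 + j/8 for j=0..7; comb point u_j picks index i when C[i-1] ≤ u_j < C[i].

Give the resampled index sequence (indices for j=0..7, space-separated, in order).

1 2 3 3 5 6 7 7

C = [1/32, 5/32, 9/32, 17/32, 17/32, 9/16, 3/4, 1]
j=0: u_0=1/24 ∈ [1/32, 5/32) → index 1
j=1: u_1=1/6 ∈ [5/32, 9/32) → index 2
j=2: u_2=7/24 ∈ [9/32, 17/32) → index 3
j=3: u_3=5/12 ∈ [9/32, 17/32) → index 3
j=4: u_4=13/24 ∈ [17/32, 9/16) → index 5
j=5: u_5=2/3 ∈ [9/16, 3/4) → index 6
j=6: u_6=19/24 ∈ [3/4, 1) → index 7
j=7: u_7=11/12 ∈ [3/4, 1) → index 7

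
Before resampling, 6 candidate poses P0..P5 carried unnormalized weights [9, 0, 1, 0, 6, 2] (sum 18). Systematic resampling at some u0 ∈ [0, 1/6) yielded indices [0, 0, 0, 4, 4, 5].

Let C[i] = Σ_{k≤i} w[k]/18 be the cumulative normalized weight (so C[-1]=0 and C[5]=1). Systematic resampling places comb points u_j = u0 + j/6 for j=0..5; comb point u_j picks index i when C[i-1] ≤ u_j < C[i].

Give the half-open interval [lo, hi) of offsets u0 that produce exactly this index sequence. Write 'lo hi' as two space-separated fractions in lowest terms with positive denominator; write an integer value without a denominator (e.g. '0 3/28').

C = [1/2, 1/2, 5/9, 5/9, 8/9, 1]
j=0 picked index 0: u0 ∈ [0, 1/2)
j=1 picked index 0: u0 ∈ [-1/6, 1/3)
j=2 picked index 0: u0 ∈ [-1/3, 1/6)
j=3 picked index 4: u0 ∈ [1/18, 7/18)
j=4 picked index 4: u0 ∈ [-1/9, 2/9)
j=5 picked index 5: u0 ∈ [1/18, 1/6)
intersection: [1/18, 1/6)

1/18 1/6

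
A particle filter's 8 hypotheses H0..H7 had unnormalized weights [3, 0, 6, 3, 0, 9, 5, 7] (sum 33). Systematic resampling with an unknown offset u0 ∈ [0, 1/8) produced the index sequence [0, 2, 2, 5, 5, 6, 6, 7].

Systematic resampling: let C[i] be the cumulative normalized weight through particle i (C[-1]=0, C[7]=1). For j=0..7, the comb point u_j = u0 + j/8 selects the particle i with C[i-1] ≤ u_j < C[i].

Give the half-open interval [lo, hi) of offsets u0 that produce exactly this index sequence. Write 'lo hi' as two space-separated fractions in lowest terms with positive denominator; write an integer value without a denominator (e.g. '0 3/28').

1/88 1/44

C = [1/11, 1/11, 3/11, 4/11, 4/11, 7/11, 26/33, 1]
j=0 picked index 0: u0 ∈ [0, 1/11)
j=1 picked index 2: u0 ∈ [-3/88, 13/88)
j=2 picked index 2: u0 ∈ [-7/44, 1/44)
j=3 picked index 5: u0 ∈ [-1/88, 23/88)
j=4 picked index 5: u0 ∈ [-3/22, 3/22)
j=5 picked index 6: u0 ∈ [1/88, 43/264)
j=6 picked index 6: u0 ∈ [-5/44, 5/132)
j=7 picked index 7: u0 ∈ [-23/264, 1/8)
intersection: [1/88, 1/44)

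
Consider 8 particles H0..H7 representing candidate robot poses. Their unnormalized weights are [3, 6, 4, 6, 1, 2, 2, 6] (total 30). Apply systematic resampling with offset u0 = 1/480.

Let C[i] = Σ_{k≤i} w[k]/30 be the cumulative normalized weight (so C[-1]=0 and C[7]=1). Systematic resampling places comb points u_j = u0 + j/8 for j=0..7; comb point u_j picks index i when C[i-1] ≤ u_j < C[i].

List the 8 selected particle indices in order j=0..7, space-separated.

0 1 1 2 3 3 6 7

C = [1/10, 3/10, 13/30, 19/30, 2/3, 11/15, 4/5, 1]
j=0: u_0=1/480 ∈ [0, 1/10) → index 0
j=1: u_1=61/480 ∈ [1/10, 3/10) → index 1
j=2: u_2=121/480 ∈ [1/10, 3/10) → index 1
j=3: u_3=181/480 ∈ [3/10, 13/30) → index 2
j=4: u_4=241/480 ∈ [13/30, 19/30) → index 3
j=5: u_5=301/480 ∈ [13/30, 19/30) → index 3
j=6: u_6=361/480 ∈ [11/15, 4/5) → index 6
j=7: u_7=421/480 ∈ [4/5, 1) → index 7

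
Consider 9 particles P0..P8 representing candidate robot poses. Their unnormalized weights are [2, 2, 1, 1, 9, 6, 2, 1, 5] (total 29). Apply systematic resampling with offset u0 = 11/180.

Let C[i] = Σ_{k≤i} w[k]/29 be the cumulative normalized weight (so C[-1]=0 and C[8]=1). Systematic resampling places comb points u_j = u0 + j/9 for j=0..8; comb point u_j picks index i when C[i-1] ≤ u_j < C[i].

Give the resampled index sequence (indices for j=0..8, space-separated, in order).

0 2 4 4 4 5 6 8 8

C = [2/29, 4/29, 5/29, 6/29, 15/29, 21/29, 23/29, 24/29, 1]
j=0: u_0=11/180 ∈ [0, 2/29) → index 0
j=1: u_1=31/180 ∈ [4/29, 5/29) → index 2
j=2: u_2=17/60 ∈ [6/29, 15/29) → index 4
j=3: u_3=71/180 ∈ [6/29, 15/29) → index 4
j=4: u_4=91/180 ∈ [6/29, 15/29) → index 4
j=5: u_5=37/60 ∈ [15/29, 21/29) → index 5
j=6: u_6=131/180 ∈ [21/29, 23/29) → index 6
j=7: u_7=151/180 ∈ [24/29, 1) → index 8
j=8: u_8=19/20 ∈ [24/29, 1) → index 8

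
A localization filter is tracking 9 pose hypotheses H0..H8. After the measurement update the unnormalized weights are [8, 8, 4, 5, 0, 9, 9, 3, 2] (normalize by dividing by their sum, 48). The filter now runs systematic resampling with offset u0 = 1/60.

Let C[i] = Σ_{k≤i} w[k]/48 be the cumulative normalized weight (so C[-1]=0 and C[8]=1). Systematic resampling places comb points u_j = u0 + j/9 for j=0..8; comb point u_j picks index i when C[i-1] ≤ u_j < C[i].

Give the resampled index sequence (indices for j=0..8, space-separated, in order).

C = [1/6, 1/3, 5/12, 25/48, 25/48, 17/24, 43/48, 23/24, 1]
j=0: u_0=1/60 ∈ [0, 1/6) → index 0
j=1: u_1=23/180 ∈ [0, 1/6) → index 0
j=2: u_2=43/180 ∈ [1/6, 1/3) → index 1
j=3: u_3=7/20 ∈ [1/3, 5/12) → index 2
j=4: u_4=83/180 ∈ [5/12, 25/48) → index 3
j=5: u_5=103/180 ∈ [25/48, 17/24) → index 5
j=6: u_6=41/60 ∈ [25/48, 17/24) → index 5
j=7: u_7=143/180 ∈ [17/24, 43/48) → index 6
j=8: u_8=163/180 ∈ [43/48, 23/24) → index 7

0 0 1 2 3 5 5 6 7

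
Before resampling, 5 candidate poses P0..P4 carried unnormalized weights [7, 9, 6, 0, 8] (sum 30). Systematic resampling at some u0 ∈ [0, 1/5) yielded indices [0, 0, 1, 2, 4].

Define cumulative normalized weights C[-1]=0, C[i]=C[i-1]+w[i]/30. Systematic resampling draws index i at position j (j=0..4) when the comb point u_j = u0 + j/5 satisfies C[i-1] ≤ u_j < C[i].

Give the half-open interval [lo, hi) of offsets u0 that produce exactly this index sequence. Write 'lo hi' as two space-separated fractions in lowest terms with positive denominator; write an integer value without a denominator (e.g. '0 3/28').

0 1/30

C = [7/30, 8/15, 11/15, 11/15, 1]
j=0 picked index 0: u0 ∈ [0, 7/30)
j=1 picked index 0: u0 ∈ [-1/5, 1/30)
j=2 picked index 1: u0 ∈ [-1/6, 2/15)
j=3 picked index 2: u0 ∈ [-1/15, 2/15)
j=4 picked index 4: u0 ∈ [-1/15, 1/5)
intersection: [0, 1/30)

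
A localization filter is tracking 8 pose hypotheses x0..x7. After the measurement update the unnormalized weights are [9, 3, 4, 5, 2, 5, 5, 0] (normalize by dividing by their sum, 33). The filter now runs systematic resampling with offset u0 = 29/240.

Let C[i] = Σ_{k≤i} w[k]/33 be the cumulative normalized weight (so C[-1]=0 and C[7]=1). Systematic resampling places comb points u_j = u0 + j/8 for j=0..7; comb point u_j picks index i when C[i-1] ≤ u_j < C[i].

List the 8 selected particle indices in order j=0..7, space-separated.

0 0 2 3 3 5 6 6

C = [3/11, 4/11, 16/33, 7/11, 23/33, 28/33, 1, 1]
j=0: u_0=29/240 ∈ [0, 3/11) → index 0
j=1: u_1=59/240 ∈ [0, 3/11) → index 0
j=2: u_2=89/240 ∈ [4/11, 16/33) → index 2
j=3: u_3=119/240 ∈ [16/33, 7/11) → index 3
j=4: u_4=149/240 ∈ [16/33, 7/11) → index 3
j=5: u_5=179/240 ∈ [23/33, 28/33) → index 5
j=6: u_6=209/240 ∈ [28/33, 1) → index 6
j=7: u_7=239/240 ∈ [28/33, 1) → index 6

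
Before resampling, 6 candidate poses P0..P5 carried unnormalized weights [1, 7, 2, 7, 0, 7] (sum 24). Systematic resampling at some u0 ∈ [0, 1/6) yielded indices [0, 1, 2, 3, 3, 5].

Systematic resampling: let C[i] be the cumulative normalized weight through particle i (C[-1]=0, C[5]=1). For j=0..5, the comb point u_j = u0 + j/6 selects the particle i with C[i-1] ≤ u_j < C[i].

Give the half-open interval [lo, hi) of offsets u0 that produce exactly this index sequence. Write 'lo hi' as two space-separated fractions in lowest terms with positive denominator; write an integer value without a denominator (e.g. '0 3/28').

0 1/24

C = [1/24, 1/3, 5/12, 17/24, 17/24, 1]
j=0 picked index 0: u0 ∈ [0, 1/24)
j=1 picked index 1: u0 ∈ [-1/8, 1/6)
j=2 picked index 2: u0 ∈ [0, 1/12)
j=3 picked index 3: u0 ∈ [-1/12, 5/24)
j=4 picked index 3: u0 ∈ [-1/4, 1/24)
j=5 picked index 5: u0 ∈ [-1/8, 1/6)
intersection: [0, 1/24)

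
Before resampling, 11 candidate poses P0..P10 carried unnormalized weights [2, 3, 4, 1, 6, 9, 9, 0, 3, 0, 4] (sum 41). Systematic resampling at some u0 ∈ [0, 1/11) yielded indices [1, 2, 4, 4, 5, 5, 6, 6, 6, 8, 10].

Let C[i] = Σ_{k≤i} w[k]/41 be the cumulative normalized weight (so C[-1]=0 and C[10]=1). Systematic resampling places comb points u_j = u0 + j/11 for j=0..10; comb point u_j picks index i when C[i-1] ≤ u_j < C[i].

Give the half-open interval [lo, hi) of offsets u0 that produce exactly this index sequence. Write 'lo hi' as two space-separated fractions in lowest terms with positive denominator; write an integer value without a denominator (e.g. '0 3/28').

29/451 38/451

C = [2/41, 5/41, 9/41, 10/41, 16/41, 25/41, 34/41, 34/41, 37/41, 37/41, 1]
j=0 picked index 1: u0 ∈ [2/41, 5/41)
j=1 picked index 2: u0 ∈ [14/451, 58/451)
j=2 picked index 4: u0 ∈ [28/451, 94/451)
j=3 picked index 4: u0 ∈ [-13/451, 53/451)
j=4 picked index 5: u0 ∈ [12/451, 111/451)
j=5 picked index 5: u0 ∈ [-29/451, 70/451)
j=6 picked index 6: u0 ∈ [29/451, 128/451)
j=7 picked index 6: u0 ∈ [-12/451, 87/451)
j=8 picked index 6: u0 ∈ [-53/451, 46/451)
j=9 picked index 8: u0 ∈ [5/451, 38/451)
j=10 picked index 10: u0 ∈ [-3/451, 1/11)
intersection: [29/451, 38/451)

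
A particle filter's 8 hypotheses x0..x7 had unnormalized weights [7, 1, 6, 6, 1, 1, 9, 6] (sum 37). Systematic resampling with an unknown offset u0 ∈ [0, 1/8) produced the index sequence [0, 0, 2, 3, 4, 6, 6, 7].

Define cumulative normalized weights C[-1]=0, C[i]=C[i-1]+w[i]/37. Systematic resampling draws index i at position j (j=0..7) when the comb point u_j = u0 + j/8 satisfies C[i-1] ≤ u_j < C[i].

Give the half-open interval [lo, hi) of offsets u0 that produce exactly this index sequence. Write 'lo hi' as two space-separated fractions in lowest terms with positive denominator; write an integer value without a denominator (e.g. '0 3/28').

C = [7/37, 8/37, 14/37, 20/37, 21/37, 22/37, 31/37, 1]
j=0 picked index 0: u0 ∈ [0, 7/37)
j=1 picked index 0: u0 ∈ [-1/8, 19/296)
j=2 picked index 2: u0 ∈ [-5/148, 19/148)
j=3 picked index 3: u0 ∈ [1/296, 49/296)
j=4 picked index 4: u0 ∈ [3/74, 5/74)
j=5 picked index 6: u0 ∈ [-9/296, 63/296)
j=6 picked index 6: u0 ∈ [-23/148, 13/148)
j=7 picked index 7: u0 ∈ [-11/296, 1/8)
intersection: [3/74, 19/296)

3/74 19/296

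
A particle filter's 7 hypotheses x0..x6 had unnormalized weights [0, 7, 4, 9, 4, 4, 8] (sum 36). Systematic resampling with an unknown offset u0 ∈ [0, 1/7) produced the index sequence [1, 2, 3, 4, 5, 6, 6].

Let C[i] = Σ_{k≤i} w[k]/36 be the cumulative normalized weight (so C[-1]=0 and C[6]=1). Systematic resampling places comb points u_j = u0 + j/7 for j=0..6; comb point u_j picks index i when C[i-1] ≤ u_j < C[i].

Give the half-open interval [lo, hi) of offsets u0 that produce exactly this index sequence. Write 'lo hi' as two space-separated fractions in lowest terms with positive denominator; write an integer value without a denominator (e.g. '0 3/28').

C = [0, 7/36, 11/36, 5/9, 2/3, 7/9, 1]
j=0 picked index 1: u0 ∈ [0, 7/36)
j=1 picked index 2: u0 ∈ [13/252, 41/252)
j=2 picked index 3: u0 ∈ [5/252, 17/63)
j=3 picked index 4: u0 ∈ [8/63, 5/21)
j=4 picked index 5: u0 ∈ [2/21, 13/63)
j=5 picked index 6: u0 ∈ [4/63, 2/7)
j=6 picked index 6: u0 ∈ [-5/63, 1/7)
intersection: [8/63, 1/7)

8/63 1/7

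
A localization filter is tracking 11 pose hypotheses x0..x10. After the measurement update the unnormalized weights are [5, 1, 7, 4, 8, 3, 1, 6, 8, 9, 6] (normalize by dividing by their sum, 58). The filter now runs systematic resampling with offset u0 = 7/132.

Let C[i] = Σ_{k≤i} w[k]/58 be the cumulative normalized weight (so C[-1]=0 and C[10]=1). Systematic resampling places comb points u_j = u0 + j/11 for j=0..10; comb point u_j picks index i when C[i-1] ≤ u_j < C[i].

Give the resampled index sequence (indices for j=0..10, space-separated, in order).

C = [5/58, 3/29, 13/58, 17/58, 25/58, 14/29, 1/2, 35/58, 43/58, 26/29, 1]
j=0: u_0=7/132 ∈ [0, 5/58) → index 0
j=1: u_1=19/132 ∈ [3/29, 13/58) → index 2
j=2: u_2=31/132 ∈ [13/58, 17/58) → index 3
j=3: u_3=43/132 ∈ [17/58, 25/58) → index 4
j=4: u_4=5/12 ∈ [17/58, 25/58) → index 4
j=5: u_5=67/132 ∈ [1/2, 35/58) → index 7
j=6: u_6=79/132 ∈ [1/2, 35/58) → index 7
j=7: u_7=91/132 ∈ [35/58, 43/58) → index 8
j=8: u_8=103/132 ∈ [43/58, 26/29) → index 9
j=9: u_9=115/132 ∈ [43/58, 26/29) → index 9
j=10: u_10=127/132 ∈ [26/29, 1) → index 10

0 2 3 4 4 7 7 8 9 9 10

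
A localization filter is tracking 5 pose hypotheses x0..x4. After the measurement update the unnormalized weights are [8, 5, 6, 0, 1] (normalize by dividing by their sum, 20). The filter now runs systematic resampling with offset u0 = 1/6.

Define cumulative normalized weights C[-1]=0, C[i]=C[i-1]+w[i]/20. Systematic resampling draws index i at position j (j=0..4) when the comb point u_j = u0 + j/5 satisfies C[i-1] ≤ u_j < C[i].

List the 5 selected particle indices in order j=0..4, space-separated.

C = [2/5, 13/20, 19/20, 19/20, 1]
j=0: u_0=1/6 ∈ [0, 2/5) → index 0
j=1: u_1=11/30 ∈ [0, 2/5) → index 0
j=2: u_2=17/30 ∈ [2/5, 13/20) → index 1
j=3: u_3=23/30 ∈ [13/20, 19/20) → index 2
j=4: u_4=29/30 ∈ [19/20, 1) → index 4

0 0 1 2 4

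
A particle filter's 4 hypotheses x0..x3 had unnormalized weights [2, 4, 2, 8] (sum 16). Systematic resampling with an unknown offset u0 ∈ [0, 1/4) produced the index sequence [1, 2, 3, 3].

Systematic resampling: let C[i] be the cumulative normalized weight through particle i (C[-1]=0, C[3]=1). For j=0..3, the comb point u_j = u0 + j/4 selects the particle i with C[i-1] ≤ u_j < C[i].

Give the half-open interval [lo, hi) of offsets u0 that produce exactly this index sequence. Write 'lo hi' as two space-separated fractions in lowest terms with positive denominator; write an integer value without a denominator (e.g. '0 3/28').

C = [1/8, 3/8, 1/2, 1]
j=0 picked index 1: u0 ∈ [1/8, 3/8)
j=1 picked index 2: u0 ∈ [1/8, 1/4)
j=2 picked index 3: u0 ∈ [0, 1/2)
j=3 picked index 3: u0 ∈ [-1/4, 1/4)
intersection: [1/8, 1/4)

1/8 1/4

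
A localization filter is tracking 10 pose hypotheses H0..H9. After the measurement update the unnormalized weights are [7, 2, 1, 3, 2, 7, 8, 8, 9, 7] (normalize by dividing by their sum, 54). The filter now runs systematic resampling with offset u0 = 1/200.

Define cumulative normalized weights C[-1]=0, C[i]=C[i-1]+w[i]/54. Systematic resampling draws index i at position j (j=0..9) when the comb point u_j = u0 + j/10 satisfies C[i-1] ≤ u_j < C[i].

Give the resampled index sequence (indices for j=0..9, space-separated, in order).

C = [7/54, 1/6, 5/27, 13/54, 5/18, 11/27, 5/9, 19/27, 47/54, 1]
j=0: u_0=1/200 ∈ [0, 7/54) → index 0
j=1: u_1=21/200 ∈ [0, 7/54) → index 0
j=2: u_2=41/200 ∈ [5/27, 13/54) → index 3
j=3: u_3=61/200 ∈ [5/18, 11/27) → index 5
j=4: u_4=81/200 ∈ [5/18, 11/27) → index 5
j=5: u_5=101/200 ∈ [11/27, 5/9) → index 6
j=6: u_6=121/200 ∈ [5/9, 19/27) → index 7
j=7: u_7=141/200 ∈ [19/27, 47/54) → index 8
j=8: u_8=161/200 ∈ [19/27, 47/54) → index 8
j=9: u_9=181/200 ∈ [47/54, 1) → index 9

0 0 3 5 5 6 7 8 8 9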